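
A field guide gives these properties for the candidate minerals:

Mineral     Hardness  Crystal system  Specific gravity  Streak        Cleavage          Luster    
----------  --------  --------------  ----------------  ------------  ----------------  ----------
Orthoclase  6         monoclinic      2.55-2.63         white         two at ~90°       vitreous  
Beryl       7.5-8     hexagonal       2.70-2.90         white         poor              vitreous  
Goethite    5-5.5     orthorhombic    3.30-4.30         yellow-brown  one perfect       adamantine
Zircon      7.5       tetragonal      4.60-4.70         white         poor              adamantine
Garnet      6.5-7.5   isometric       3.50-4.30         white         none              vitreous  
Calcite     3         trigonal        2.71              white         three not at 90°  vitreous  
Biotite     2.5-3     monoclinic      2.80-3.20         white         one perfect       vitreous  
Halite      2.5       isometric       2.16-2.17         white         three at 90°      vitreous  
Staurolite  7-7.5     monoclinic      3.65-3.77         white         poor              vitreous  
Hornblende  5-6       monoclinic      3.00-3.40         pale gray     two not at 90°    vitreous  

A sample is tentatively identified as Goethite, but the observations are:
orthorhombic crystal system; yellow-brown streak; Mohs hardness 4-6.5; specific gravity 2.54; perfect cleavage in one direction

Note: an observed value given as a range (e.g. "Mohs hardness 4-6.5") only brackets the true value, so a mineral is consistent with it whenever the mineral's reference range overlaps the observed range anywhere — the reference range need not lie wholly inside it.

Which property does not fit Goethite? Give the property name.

specific gravity

Orthorhombic crystal system: Goethite has orthorhombic system — consistent.
Yellow-brown streak: Goethite has yellow-brown streak — consistent.
Mohs hardness 4-6.5: Goethite has hardness 5-5.5 — consistent.
Specific gravity 2.54: Goethite has SG 3.30-4.30 — inconsistent.
Perfect cleavage in one direction: Goethite has cleavage one perfect — consistent.
Everything matches except the specific gravity.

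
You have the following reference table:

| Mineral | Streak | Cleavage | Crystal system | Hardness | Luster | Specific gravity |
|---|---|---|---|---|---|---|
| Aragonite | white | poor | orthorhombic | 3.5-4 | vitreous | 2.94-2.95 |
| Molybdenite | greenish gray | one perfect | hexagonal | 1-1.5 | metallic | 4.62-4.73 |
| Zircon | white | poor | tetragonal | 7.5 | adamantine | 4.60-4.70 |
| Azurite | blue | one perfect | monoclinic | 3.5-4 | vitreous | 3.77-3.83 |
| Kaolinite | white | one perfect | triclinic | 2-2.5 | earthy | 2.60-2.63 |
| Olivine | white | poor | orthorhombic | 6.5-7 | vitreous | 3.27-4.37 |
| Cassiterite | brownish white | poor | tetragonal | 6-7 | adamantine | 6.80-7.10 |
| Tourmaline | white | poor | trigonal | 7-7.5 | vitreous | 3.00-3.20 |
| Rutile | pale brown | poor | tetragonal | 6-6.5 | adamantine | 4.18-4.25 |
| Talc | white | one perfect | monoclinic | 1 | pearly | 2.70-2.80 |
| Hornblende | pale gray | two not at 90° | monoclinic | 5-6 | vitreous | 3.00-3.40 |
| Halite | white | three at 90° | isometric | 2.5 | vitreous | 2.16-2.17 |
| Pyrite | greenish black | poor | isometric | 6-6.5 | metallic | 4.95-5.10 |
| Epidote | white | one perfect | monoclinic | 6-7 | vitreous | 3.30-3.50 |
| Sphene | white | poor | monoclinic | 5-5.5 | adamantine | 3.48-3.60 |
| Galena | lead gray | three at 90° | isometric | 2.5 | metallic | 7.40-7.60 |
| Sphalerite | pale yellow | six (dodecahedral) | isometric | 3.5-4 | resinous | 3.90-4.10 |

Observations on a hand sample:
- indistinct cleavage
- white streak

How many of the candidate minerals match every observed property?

Indistinct cleavage: only Aragonite, Zircon, Olivine, Cassiterite, Tourmaline, Rutile, Pyrite, Sphene remain.
White streak eliminates Cassiterite, Rutile, Pyrite.
Consistent with every observation: Aragonite, Olivine, Sphene, Tourmaline, Zircon.
That is 5 minerals.

5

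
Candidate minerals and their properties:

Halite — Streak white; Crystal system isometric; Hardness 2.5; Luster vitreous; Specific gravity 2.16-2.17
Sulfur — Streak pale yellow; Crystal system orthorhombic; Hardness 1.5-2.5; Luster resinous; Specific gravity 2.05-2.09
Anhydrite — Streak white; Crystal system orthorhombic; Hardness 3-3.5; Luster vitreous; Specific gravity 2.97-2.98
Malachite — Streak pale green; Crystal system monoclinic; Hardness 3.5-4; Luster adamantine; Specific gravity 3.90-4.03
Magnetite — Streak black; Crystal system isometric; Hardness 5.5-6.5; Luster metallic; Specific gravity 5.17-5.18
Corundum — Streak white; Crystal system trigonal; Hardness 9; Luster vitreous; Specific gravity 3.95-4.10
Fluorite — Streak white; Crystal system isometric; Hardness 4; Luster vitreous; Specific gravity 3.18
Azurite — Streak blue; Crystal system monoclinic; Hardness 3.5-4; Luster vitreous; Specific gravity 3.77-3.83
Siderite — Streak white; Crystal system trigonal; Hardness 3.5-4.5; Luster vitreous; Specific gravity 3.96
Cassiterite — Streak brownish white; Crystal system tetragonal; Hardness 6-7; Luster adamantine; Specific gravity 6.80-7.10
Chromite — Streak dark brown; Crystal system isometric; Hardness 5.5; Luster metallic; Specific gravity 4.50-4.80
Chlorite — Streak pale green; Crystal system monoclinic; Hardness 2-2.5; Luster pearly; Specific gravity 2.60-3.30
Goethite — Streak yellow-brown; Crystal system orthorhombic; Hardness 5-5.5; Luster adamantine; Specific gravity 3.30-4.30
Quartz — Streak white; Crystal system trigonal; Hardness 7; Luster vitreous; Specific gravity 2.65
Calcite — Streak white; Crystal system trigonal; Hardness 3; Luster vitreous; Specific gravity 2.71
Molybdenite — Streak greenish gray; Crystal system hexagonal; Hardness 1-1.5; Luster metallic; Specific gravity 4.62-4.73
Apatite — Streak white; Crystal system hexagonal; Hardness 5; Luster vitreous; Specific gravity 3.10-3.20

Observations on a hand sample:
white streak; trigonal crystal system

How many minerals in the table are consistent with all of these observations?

White streak — only Halite, Anhydrite, Corundum, Fluorite, Siderite, Quartz, Calcite, Apatite remain.
Trigonal crystal system eliminates Halite, Anhydrite, Fluorite, Apatite.
The minerals that satisfy all observations are Calcite, Corundum, Quartz, Siderite.
That is 4 minerals.

4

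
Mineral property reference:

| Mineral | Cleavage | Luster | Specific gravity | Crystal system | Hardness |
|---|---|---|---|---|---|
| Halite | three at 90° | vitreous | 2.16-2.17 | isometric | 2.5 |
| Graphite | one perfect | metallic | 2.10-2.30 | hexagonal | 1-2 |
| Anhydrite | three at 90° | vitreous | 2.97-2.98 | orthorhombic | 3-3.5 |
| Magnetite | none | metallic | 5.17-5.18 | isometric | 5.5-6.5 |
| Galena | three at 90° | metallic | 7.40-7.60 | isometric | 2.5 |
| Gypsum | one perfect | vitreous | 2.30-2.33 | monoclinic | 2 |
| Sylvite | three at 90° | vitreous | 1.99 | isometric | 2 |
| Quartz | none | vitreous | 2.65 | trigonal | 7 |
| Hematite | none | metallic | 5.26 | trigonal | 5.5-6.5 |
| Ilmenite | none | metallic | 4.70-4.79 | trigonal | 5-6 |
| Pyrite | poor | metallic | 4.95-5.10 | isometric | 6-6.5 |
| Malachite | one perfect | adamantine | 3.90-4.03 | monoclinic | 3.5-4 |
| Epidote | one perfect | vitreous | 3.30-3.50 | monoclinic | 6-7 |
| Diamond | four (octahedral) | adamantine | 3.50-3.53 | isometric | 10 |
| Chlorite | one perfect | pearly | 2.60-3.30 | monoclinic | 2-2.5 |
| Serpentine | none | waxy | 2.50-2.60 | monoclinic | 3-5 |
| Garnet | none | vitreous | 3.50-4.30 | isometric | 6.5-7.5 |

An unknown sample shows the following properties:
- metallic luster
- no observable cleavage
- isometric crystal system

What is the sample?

Magnetite

Metallic luster: only Graphite, Magnetite, Galena, Hematite, Ilmenite, Pyrite remain.
No observable cleavage rules out Graphite, Galena, Pyrite.
Isometric crystal system: narrows the field to Magnetite.
Only Magnetite satisfies all observations.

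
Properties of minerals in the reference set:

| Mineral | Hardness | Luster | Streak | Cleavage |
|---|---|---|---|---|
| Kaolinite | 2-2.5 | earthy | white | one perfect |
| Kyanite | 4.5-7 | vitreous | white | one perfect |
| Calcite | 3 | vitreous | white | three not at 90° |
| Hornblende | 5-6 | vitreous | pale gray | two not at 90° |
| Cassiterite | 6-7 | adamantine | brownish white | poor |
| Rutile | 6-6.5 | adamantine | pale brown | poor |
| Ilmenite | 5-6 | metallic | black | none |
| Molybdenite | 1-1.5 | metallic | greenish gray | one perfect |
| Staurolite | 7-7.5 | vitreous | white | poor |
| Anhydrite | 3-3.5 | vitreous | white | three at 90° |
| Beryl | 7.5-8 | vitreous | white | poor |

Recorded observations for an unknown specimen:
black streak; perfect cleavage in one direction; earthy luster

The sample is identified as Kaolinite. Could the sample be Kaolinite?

Black streak — Kaolinite has white streak; which does not match.
Perfect cleavage in one direction — consistent with Kaolinite (cleavage one perfect).
Earthy luster — consistent with Kaolinite (earthy luster).
The streak observation rules out Kaolinite.

Inconsistent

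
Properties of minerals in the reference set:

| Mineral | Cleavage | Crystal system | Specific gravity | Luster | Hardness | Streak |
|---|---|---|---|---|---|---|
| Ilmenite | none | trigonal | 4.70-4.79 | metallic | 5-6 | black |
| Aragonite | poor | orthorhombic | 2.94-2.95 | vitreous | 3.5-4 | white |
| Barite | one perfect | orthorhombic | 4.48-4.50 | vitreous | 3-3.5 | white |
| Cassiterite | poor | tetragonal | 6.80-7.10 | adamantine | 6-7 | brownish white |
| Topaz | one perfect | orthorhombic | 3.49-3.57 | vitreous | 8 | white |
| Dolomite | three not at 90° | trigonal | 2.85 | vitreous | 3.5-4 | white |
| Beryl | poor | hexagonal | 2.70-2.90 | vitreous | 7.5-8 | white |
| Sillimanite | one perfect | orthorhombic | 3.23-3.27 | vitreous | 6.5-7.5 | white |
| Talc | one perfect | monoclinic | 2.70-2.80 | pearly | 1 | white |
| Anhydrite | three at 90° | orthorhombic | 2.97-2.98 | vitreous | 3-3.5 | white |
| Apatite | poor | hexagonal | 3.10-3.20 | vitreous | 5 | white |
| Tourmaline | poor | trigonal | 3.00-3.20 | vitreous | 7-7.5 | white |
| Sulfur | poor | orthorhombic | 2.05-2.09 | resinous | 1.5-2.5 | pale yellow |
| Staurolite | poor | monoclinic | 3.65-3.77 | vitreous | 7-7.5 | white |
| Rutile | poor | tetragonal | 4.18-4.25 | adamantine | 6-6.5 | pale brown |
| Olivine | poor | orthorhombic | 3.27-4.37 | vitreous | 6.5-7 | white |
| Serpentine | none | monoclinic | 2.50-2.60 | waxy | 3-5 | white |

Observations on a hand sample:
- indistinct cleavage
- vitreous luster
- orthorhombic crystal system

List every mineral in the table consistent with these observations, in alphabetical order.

Indistinct cleavage: narrows the field to Aragonite, Cassiterite, Beryl, Apatite, Tourmaline, Sulfur, Staurolite, Rutile, Olivine.
Vitreous luster eliminates Cassiterite, Sulfur, Rutile.
Orthorhombic crystal system: Aragonite, Olivine remain.
Remaining candidates: Aragonite, Olivine.

Aragonite, Olivine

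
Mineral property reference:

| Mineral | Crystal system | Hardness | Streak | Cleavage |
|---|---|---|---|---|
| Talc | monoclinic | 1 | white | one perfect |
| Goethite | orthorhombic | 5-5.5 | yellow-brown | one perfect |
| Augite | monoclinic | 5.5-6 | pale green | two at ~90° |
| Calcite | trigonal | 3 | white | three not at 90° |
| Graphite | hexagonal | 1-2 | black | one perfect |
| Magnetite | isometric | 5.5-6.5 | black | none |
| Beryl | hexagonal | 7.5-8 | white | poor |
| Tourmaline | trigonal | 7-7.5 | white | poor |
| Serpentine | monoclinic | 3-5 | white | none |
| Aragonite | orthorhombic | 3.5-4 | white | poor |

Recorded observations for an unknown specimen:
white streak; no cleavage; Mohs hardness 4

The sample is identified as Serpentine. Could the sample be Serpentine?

White streak — matches Serpentine (white streak).
No cleavage — matches Serpentine (cleavage none).
Mohs hardness 4 — matches Serpentine (hardness 3-5).
Every observed property is compatible with the reference values for Serpentine.

Consistent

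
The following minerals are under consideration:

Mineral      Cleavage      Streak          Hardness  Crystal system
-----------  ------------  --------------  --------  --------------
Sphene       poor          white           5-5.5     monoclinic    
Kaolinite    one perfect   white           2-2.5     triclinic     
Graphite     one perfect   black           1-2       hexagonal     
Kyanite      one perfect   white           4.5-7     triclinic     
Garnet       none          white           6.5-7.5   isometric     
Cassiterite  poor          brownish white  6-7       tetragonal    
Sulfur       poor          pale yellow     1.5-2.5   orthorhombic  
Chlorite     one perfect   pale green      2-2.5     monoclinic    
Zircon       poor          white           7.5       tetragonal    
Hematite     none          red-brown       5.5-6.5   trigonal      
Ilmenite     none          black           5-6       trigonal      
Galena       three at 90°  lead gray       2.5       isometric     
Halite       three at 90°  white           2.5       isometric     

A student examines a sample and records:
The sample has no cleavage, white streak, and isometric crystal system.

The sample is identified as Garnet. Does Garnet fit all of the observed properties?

Consistent

No cleavage — fits Garnet (cleavage none).
White streak — fits Garnet (white streak).
Isometric crystal system — fits Garnet (isometric system).
All observations are consistent with the tabulated values for Garnet.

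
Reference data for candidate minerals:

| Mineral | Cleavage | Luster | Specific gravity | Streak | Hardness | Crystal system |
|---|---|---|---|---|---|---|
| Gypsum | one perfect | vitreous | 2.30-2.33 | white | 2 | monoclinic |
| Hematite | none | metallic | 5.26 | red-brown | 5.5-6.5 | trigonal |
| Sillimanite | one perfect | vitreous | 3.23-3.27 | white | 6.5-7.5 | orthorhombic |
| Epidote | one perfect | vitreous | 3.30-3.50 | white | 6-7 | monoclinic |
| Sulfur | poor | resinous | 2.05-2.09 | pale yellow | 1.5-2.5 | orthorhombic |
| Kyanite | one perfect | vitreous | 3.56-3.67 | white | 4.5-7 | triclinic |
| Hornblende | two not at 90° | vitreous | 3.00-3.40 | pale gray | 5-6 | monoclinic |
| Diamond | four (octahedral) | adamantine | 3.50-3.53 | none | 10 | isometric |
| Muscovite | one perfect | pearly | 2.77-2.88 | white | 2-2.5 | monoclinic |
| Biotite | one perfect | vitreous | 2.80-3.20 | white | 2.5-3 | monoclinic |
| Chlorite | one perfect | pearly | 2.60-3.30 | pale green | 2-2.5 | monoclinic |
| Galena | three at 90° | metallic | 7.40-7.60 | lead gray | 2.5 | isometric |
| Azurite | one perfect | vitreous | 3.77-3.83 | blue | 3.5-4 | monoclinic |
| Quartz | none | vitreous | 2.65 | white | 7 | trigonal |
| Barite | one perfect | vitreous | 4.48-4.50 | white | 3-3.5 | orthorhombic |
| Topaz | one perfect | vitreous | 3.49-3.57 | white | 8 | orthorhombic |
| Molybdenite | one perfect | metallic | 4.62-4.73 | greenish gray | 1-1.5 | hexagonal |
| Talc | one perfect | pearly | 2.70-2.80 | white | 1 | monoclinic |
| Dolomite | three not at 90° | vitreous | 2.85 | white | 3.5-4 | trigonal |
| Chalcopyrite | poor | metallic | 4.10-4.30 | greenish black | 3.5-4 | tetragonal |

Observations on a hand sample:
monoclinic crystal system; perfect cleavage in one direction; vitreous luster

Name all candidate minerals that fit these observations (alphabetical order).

Azurite, Biotite, Epidote, Gypsum

Monoclinic crystal system: Gypsum, Epidote, Hornblende, Muscovite, Biotite, Chlorite, Azurite, Talc remain.
Perfect cleavage in one direction is inconsistent with Hornblende.
Vitreous luster excludes Muscovite, Chlorite, Talc.
The minerals that satisfy all observations are Azurite, Biotite, Epidote, Gypsum.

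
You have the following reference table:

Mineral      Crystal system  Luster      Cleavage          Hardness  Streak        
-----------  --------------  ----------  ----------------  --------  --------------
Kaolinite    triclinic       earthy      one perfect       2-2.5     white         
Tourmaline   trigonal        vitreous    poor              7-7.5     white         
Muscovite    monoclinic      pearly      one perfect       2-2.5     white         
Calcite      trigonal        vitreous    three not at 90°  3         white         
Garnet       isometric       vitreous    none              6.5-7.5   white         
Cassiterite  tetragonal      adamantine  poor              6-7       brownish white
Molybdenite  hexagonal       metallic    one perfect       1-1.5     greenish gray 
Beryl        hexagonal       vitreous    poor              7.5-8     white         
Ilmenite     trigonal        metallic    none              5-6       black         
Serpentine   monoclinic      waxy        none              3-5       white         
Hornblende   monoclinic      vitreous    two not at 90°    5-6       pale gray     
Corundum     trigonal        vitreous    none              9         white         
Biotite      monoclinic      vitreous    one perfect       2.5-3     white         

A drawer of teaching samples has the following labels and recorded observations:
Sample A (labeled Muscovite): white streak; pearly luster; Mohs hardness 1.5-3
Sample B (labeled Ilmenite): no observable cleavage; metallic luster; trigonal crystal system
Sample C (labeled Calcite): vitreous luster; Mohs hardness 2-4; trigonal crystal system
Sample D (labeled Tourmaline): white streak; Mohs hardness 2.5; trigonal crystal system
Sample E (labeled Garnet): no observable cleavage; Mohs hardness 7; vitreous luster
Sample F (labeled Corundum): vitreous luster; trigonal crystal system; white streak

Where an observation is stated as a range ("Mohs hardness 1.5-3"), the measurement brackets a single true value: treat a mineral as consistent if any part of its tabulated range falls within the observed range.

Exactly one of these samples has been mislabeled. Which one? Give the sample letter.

D

Sample A: nothing contradicts Muscovite.
Sample B: nothing contradicts Ilmenite.
Sample C: nothing contradicts Calcite.
Sample D: Tourmaline has hardness 7-7.5, but the record shows Mohs hardness 2.5 — this label is wrong.
Sample E: nothing contradicts Garnet.
Sample F: nothing contradicts Corundum.
The mislabeled specimen is D.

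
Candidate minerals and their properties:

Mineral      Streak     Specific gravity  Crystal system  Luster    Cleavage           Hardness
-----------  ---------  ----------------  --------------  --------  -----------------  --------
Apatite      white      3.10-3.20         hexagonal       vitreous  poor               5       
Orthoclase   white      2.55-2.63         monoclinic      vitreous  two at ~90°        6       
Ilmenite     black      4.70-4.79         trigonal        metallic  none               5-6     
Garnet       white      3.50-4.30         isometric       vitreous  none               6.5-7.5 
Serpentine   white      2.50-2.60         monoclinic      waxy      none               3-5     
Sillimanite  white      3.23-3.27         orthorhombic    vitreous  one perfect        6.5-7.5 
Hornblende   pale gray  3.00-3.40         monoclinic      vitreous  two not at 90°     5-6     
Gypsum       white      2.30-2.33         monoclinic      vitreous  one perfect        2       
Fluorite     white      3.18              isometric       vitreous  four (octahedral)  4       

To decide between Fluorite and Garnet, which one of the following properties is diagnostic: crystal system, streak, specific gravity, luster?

Crystal system: both isometric — identical.
Streak: both white — identical.
Specific gravity: Fluorite 3.18, Garnet 3.50-4.30 — different.
Luster: both vitreous — identical.
Specific gravity is the diagnostic property here.

specific gravity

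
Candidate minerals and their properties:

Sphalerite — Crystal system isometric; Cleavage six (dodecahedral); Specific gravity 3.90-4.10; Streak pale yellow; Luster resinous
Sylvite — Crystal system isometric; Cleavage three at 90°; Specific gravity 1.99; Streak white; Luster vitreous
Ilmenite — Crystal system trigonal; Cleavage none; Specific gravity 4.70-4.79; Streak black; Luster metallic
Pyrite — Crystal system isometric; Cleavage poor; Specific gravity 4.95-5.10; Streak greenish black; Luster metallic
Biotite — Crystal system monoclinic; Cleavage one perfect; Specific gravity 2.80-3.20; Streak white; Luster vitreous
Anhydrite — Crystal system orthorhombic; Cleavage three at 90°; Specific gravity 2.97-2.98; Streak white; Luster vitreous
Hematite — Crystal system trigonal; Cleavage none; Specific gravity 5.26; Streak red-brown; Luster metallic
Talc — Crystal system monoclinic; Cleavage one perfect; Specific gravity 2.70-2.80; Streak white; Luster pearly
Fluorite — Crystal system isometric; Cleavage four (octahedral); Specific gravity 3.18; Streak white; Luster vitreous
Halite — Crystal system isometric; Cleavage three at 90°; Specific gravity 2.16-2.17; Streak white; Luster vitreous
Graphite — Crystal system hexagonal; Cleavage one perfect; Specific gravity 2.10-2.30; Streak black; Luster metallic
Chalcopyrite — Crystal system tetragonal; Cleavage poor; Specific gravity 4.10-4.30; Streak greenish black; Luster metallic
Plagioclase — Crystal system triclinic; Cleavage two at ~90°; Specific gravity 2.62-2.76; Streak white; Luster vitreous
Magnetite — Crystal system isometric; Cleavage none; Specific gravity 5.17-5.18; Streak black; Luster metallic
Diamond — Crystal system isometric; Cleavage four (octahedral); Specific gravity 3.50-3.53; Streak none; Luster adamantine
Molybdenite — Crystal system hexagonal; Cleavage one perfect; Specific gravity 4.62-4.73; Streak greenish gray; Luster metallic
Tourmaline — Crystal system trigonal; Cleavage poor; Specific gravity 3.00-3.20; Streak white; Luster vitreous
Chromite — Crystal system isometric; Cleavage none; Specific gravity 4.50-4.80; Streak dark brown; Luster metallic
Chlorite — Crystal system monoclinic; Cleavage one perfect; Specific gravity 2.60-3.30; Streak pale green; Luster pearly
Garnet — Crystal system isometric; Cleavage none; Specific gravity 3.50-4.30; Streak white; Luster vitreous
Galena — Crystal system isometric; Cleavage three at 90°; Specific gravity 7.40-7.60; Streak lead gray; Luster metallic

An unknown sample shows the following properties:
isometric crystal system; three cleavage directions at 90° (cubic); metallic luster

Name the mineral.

Galena

Isometric crystal system — only Sphalerite, Sylvite, Pyrite, Fluorite, Halite, Magnetite, Diamond, Chromite, Garnet, Galena remain.
Three cleavage directions at 90° (cubic) — Sylvite, Halite, Galena remain.
Metallic luster — leaves Galena.
The only mineral consistent with every observation is Galena.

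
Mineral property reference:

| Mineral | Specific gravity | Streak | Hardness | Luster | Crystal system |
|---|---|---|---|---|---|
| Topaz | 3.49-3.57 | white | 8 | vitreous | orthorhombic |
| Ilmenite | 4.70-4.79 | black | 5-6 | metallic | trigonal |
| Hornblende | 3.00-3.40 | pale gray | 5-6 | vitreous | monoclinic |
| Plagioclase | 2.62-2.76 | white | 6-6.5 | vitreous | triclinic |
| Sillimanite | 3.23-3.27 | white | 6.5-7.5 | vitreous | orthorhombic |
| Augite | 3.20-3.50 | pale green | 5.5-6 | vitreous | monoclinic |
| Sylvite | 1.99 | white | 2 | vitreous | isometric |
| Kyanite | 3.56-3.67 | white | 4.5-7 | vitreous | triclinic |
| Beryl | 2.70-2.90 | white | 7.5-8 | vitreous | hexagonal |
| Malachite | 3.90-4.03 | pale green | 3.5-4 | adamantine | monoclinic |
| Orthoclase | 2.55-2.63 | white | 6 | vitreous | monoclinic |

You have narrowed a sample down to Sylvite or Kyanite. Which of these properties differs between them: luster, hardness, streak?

hardness

Luster: both vitreous — no difference.
Hardness: Sylvite 2, Kyanite 4.5-7 — these differ.
Streak: both white — no difference.
Of the listed properties, hardness is the one that separates them.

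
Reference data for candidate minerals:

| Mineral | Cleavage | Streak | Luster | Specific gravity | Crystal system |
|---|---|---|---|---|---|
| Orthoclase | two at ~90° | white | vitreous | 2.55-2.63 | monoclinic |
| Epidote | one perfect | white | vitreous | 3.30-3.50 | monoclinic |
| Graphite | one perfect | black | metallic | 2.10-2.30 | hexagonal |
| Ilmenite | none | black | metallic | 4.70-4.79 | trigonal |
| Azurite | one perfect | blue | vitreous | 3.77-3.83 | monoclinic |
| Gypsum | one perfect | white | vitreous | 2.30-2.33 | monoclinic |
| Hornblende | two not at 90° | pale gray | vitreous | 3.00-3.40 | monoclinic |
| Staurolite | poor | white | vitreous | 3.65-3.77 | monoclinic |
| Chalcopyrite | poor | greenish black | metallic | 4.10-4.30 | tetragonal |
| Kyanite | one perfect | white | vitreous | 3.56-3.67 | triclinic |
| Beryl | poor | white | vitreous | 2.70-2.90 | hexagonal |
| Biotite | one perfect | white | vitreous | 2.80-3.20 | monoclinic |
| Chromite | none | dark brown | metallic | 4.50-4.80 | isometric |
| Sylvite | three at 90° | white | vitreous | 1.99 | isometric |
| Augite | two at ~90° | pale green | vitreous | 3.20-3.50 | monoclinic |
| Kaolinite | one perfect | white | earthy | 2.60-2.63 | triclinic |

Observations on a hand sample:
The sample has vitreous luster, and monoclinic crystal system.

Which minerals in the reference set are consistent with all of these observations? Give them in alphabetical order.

Vitreous luster excludes Graphite, Ilmenite, Chalcopyrite, Chromite, Kaolinite.
Monoclinic crystal system rules out Kyanite, Beryl, Sylvite.
The minerals that satisfy all observations are Augite, Azurite, Biotite, Epidote, Gypsum, Hornblende, Orthoclase, Staurolite.

Augite, Azurite, Biotite, Epidote, Gypsum, Hornblende, Orthoclase, Staurolite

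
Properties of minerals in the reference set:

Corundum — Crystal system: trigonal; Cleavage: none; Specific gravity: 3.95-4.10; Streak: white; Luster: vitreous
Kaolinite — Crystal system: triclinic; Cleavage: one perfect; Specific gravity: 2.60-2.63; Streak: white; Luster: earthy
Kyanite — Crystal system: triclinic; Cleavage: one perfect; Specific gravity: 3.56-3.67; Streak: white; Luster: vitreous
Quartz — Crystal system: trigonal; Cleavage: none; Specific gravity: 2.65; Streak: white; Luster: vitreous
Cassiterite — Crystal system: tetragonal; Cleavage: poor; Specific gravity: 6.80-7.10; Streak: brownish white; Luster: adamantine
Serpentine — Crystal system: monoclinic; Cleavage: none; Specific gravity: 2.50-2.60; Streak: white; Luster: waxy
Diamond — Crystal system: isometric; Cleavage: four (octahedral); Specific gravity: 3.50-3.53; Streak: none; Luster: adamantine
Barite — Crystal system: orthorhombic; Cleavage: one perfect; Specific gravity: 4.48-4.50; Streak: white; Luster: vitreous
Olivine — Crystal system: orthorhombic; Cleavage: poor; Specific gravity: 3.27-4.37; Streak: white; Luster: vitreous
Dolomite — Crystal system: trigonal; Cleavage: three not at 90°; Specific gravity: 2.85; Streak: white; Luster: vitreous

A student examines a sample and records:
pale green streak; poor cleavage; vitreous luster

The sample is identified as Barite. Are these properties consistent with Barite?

No

Pale green streak — Barite has white streak; which does not match.
Poor cleavage — Barite has cleavage one perfect; which does not match.
Vitreous luster — fits Barite (vitreous luster).
2 of the observed properties are inconsistent with Barite.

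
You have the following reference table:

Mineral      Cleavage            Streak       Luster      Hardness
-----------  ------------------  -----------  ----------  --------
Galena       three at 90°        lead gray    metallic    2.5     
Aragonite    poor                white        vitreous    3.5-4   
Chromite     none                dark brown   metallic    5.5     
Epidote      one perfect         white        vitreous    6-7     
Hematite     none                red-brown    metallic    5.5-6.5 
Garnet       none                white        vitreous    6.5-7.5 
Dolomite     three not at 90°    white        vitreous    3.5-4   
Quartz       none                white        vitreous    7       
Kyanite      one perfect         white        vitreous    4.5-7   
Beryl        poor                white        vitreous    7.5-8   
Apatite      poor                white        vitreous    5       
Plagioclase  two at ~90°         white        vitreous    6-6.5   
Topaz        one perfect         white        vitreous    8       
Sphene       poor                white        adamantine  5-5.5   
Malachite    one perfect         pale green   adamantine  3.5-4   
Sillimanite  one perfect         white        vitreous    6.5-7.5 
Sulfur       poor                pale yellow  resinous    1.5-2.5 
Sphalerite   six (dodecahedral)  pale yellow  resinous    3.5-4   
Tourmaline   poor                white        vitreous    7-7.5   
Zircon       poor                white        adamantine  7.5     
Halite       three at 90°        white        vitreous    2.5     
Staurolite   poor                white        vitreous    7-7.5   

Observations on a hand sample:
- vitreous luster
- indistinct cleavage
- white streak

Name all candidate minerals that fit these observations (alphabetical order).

Vitreous luster: narrows the field to Aragonite, Epidote, Garnet, Dolomite, Quartz, Kyanite, Beryl, Apatite, Plagioclase, Topaz, Sillimanite, Tourmaline, Halite, Staurolite.
Indistinct cleavage: Aragonite, Beryl, Apatite, Tourmaline, Staurolite remain.
White streak: consistent with all remaining minerals.
Remaining candidates: Apatite, Aragonite, Beryl, Staurolite, Tourmaline.

Apatite, Aragonite, Beryl, Staurolite, Tourmaline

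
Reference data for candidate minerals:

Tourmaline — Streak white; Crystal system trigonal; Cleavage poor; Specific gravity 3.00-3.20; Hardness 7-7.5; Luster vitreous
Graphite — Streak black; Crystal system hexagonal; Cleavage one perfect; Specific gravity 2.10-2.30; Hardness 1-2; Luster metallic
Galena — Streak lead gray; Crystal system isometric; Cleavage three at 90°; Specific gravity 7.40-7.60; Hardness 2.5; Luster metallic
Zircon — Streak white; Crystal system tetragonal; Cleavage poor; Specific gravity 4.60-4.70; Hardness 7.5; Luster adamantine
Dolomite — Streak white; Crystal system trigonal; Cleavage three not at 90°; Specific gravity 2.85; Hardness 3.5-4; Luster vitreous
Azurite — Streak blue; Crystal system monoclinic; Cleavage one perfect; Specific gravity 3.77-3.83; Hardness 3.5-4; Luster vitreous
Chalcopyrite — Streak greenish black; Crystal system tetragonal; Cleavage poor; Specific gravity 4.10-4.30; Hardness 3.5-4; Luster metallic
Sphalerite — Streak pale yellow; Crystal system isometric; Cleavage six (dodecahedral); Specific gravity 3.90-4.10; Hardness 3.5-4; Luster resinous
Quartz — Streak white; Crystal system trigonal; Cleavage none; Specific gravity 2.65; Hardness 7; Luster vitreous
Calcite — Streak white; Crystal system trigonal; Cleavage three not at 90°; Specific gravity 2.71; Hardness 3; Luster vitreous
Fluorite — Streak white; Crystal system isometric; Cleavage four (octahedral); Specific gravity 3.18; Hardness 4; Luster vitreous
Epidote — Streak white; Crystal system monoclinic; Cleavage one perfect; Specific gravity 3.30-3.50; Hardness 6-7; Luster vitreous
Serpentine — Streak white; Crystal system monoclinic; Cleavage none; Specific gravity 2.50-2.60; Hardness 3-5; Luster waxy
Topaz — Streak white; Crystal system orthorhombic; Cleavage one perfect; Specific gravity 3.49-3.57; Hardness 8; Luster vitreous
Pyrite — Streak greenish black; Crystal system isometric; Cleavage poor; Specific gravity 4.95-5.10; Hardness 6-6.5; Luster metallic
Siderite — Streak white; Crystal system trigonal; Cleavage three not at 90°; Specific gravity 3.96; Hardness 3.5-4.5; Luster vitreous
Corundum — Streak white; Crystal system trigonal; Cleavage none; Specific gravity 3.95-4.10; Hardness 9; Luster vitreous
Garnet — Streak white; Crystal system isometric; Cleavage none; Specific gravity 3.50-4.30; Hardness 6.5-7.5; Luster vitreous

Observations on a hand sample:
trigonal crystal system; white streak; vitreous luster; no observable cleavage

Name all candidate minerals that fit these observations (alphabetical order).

Trigonal crystal system — Tourmaline, Dolomite, Quartz, Calcite, Siderite, Corundum remain.
White streak — consistent with all remaining minerals.
Vitreous luster — all remaining candidates fit.
No observable cleavage — narrows the field to Quartz, Corundum.
Consistent with every observation: Corundum, Quartz.

Corundum, Quartz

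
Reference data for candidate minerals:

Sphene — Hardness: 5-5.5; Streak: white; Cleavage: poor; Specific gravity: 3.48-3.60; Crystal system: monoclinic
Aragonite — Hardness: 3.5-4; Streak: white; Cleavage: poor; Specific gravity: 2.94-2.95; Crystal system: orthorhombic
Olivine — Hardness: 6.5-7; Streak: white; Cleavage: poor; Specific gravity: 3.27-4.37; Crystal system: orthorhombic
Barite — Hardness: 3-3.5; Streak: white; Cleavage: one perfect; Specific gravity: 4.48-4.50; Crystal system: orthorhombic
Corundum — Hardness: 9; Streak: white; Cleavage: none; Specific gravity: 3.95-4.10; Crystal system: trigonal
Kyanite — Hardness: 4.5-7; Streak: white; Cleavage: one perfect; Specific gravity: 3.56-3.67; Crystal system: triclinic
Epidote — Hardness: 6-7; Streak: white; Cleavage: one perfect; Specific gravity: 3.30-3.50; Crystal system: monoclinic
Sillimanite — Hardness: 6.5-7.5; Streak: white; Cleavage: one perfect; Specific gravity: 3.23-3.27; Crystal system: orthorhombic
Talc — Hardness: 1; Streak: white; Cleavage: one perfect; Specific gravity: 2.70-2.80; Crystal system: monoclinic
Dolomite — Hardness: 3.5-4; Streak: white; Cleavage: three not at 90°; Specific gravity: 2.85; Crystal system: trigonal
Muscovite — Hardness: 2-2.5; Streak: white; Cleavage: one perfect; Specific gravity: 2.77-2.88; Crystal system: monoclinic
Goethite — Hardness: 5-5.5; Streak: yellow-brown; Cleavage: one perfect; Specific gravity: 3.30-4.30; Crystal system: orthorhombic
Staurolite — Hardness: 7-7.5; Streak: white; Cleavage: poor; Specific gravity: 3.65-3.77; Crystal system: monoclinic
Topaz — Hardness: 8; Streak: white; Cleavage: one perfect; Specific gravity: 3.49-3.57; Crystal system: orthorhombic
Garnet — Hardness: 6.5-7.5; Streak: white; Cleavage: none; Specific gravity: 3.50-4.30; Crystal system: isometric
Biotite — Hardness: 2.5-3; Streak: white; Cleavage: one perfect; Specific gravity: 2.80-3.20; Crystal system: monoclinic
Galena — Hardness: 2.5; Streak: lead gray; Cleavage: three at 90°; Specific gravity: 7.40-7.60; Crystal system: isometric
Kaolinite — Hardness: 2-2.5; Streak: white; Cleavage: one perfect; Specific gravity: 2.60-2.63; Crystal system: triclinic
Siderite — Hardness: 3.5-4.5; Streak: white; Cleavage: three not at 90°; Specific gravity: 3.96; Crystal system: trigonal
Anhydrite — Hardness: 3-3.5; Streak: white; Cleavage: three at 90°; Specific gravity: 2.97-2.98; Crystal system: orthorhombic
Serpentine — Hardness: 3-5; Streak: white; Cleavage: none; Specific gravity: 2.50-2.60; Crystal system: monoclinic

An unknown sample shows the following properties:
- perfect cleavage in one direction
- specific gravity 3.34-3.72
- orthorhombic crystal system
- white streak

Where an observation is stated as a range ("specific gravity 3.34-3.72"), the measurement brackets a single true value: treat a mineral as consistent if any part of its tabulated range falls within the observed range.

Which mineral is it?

Topaz

Perfect cleavage in one direction: Barite, Kyanite, Epidote, Sillimanite, Talc, Muscovite, Goethite, Topaz, Biotite, Kaolinite remain.
Specific gravity 3.34-3.72: leaves Kyanite, Epidote, Goethite, Topaz.
Orthorhombic crystal system is inconsistent with Kyanite, Epidote.
White streak eliminates Goethite.
The only mineral consistent with every observation is Topaz.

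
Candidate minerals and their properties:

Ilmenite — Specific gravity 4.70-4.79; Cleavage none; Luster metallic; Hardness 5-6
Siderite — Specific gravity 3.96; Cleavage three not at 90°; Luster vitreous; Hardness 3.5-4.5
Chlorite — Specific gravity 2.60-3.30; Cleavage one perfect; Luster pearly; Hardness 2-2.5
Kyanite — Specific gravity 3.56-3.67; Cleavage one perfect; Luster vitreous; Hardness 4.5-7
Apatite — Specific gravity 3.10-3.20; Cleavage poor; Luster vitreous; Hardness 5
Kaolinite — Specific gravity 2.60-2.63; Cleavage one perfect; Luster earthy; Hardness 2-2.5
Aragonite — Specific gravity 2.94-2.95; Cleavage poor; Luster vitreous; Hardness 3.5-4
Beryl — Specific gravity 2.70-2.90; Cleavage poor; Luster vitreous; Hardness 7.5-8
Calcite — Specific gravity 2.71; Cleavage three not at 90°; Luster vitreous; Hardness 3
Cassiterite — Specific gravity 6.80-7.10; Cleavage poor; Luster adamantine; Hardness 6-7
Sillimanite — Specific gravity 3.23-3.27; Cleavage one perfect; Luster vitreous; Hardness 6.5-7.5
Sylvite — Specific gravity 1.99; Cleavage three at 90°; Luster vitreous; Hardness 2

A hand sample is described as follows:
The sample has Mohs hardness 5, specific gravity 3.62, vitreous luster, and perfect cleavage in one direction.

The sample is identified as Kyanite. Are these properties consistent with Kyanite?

Mohs hardness 5 — is consistent with Kyanite (hardness 4.5-7).
Specific gravity 3.62 — is consistent with Kyanite (SG 3.56-3.67).
Vitreous luster — is consistent with Kyanite (vitreous luster).
Perfect cleavage in one direction — is consistent with Kyanite (cleavage one perfect).
All observations are consistent with the tabulated values for Kyanite.

Consistent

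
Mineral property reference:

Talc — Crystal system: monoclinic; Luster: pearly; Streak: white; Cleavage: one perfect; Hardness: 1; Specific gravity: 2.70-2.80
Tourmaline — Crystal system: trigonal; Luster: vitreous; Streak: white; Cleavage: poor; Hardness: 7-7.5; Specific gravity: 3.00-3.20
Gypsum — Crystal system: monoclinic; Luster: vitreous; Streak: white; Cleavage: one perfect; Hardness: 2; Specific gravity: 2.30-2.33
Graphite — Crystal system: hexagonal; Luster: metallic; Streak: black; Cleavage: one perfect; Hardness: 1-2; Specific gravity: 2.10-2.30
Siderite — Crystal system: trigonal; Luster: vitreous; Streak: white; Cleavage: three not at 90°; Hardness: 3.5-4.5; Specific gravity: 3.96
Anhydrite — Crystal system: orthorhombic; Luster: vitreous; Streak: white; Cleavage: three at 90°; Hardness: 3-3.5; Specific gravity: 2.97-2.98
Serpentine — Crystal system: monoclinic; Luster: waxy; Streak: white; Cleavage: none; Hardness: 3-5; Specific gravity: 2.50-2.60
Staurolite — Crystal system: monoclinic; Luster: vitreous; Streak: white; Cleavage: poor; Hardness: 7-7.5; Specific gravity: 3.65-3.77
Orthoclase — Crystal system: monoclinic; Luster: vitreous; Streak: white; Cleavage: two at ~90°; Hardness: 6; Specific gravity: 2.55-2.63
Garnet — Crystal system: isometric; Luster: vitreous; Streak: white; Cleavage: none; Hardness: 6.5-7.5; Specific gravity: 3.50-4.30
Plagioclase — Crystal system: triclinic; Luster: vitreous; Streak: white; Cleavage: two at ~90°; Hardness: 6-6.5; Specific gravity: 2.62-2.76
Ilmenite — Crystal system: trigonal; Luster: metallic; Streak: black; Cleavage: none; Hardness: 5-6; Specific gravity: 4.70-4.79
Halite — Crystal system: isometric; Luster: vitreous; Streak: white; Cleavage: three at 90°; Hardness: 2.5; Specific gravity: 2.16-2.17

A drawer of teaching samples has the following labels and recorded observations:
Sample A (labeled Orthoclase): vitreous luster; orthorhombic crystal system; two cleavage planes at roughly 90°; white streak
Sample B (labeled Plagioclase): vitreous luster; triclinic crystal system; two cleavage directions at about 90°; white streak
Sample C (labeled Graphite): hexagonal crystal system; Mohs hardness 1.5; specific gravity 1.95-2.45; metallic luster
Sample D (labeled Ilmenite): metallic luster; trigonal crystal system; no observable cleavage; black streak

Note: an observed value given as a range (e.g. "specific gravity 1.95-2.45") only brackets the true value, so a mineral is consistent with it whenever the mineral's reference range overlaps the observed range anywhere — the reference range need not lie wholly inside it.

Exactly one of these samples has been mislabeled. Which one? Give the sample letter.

Sample A: Orthoclase has monoclinic system, but the record shows orthorhombic crystal system — this label is wrong.
Sample B: nothing contradicts Plagioclase.
Sample C: nothing contradicts Graphite.
Sample D: nothing contradicts Ilmenite.
Sample A is the mislabeled one.

A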